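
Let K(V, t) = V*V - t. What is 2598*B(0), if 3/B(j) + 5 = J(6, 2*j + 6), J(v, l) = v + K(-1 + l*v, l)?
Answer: 3897/610 ≈ 6.3885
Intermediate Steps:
K(V, t) = V² - t
J(v, l) = v + (-1 + l*v)² - l (J(v, l) = v + ((-1 + l*v)² - l) = v + (-1 + l*v)² - l)
B(j) = 3/(-5 + (35 + 12*j)² - 2*j) (B(j) = 3/(-5 + (6 + (-1 + (2*j + 6)*6)² - (2*j + 6))) = 3/(-5 + (6 + (-1 + (6 + 2*j)*6)² - (6 + 2*j))) = 3/(-5 + (6 + (-1 + (36 + 12*j))² + (-6 - 2*j))) = 3/(-5 + (6 + (35 + 12*j)² + (-6 - 2*j))) = 3/(-5 + ((35 + 12*j)² - 2*j)) = 3/(-5 + (35 + 12*j)² - 2*j))
2598*B(0) = 2598*(3/(2*(610 + 72*0² + 419*0))) = 2598*(3/(2*(610 + 72*0 + 0))) = 2598*(3/(2*(610 + 0 + 0))) = 2598*((3/2)/610) = 2598*((3/2)*(1/610)) = 2598*(3/1220) = 3897/610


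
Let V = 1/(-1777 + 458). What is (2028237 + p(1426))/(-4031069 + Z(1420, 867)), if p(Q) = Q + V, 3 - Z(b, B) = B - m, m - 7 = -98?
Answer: -334640687/664779957 ≈ -0.50339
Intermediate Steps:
m = -91 (m = 7 - 98 = -91)
Z(b, B) = -88 - B (Z(b, B) = 3 - (B - 1*(-91)) = 3 - (B + 91) = 3 - (91 + B) = 3 + (-91 - B) = -88 - B)
V = -1/1319 (V = 1/(-1319) = -1/1319 ≈ -0.00075815)
p(Q) = -1/1319 + Q (p(Q) = Q - 1/1319 = -1/1319 + Q)
(2028237 + p(1426))/(-4031069 + Z(1420, 867)) = (2028237 + (-1/1319 + 1426))/(-4031069 + (-88 - 1*867)) = (2028237 + 1880893/1319)/(-4031069 + (-88 - 867)) = 2677125496/(1319*(-4031069 - 955)) = (2677125496/1319)/(-4032024) = (2677125496/1319)*(-1/4032024) = -334640687/664779957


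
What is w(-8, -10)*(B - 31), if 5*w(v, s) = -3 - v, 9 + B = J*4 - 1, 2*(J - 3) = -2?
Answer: -33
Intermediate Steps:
J = 2 (J = 3 + (½)*(-2) = 3 - 1 = 2)
B = -2 (B = -9 + (2*4 - 1) = -9 + (8 - 1) = -9 + 7 = -2)
w(v, s) = -⅗ - v/5 (w(v, s) = (-3 - v)/5 = -⅗ - v/5)
w(-8, -10)*(B - 31) = (-⅗ - ⅕*(-8))*(-2 - 31) = (-⅗ + 8/5)*(-33) = 1*(-33) = -33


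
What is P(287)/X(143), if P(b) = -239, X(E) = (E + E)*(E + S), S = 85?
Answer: -239/65208 ≈ -0.0036652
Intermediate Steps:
X(E) = 2*E*(85 + E) (X(E) = (E + E)*(E + 85) = (2*E)*(85 + E) = 2*E*(85 + E))
P(287)/X(143) = -239*1/(286*(85 + 143)) = -239/(2*143*228) = -239/65208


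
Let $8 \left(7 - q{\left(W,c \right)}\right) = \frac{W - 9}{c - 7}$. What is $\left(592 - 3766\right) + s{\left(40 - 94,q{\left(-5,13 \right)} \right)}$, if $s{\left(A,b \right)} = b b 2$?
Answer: $- \frac{883487}{288} \approx -3067.7$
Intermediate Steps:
$q{\left(W,c \right)} = 7 - \frac{-9 + W}{8 \left(-7 + c\right)}$ ($q{\left(W,c \right)} = 7 - \frac{\left(W - 9\right) \frac{1}{c - 7}}{8} = 7 - \frac{\left(-9 + W\right) \frac{1}{-7 + c}}{8} = 7 - \frac{\frac{1}{-7 + c} \left(-9 + W\right)}{8} = 7 - \frac{-9 + W}{8 \left(-7 + c\right)}$)
$s{\left(A,b \right)} = 2 b^{2}$ ($s{\left(A,b \right)} = b^{2} \cdot 2 = 2 b^{2}$)
$\left(592 - 3766\right) + s{\left(40 - 94,q{\left(-5,13 \right)} \right)} = \left(592 - 3766\right) + 2 \left(\frac{-383 - -5 + 56 \cdot 13}{8 \left(-7 + 13\right)}\right)^{2} = \left(592 - 3766\right) + 2 \left(\frac{-383 + 5 + 728}{8 \cdot 6}\right)^{2} = -3174 + 2 \left(\frac{1}{8} \cdot \frac{1}{6} \cdot 350\right)^{2} = -3174 + 2 \left(\frac{175}{24}\right)^{2} = -3174 + 2 \cdot \frac{30625}{576} = -3174 + \frac{30625}{288} = - \frac{883487}{288}$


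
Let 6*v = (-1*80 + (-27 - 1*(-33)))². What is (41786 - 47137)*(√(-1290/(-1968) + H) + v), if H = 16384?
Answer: -14651038/3 - 5351*√440681694/164 ≈ -5.5686e+6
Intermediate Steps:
v = 2738/3 (v = (-1*80 + (-27 - 1*(-33)))²/6 = (-80 + (-27 + 33))²/6 = (-80 + 6)²/6 = (⅙)*(-74)² = (⅙)*5476 = 2738/3 ≈ 912.67)
(41786 - 47137)*(√(-1290/(-1968) + H) + v) = (41786 - 47137)*(√(-1290/(-1968) + 16384) + 2738/3) = -5351*(√(-1290*(-1/1968) + 16384) + 2738/3) = -5351*(√(215/328 + 16384) + 2738/3) = -5351*(√(5374167/328) + 2738/3) = -5351*(√440681694/164 + 2738/3) = -5351*(2738/3 + √440681694/164) = -14651038/3 - 5351*√440681694/164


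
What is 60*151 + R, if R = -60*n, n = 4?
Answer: 8820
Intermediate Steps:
R = -240 (R = -60*4 = -240)
60*151 + R = 60*151 - 240 = 9060 - 240 = 8820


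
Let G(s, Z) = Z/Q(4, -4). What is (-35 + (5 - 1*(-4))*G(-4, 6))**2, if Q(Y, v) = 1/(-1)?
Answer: 7921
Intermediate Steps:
Q(Y, v) = -1 (Q(Y, v) = 1*(-1) = -1)
G(s, Z) = -Z (G(s, Z) = Z/(-1) = Z*(-1) = -Z)
(-35 + (5 - 1*(-4))*G(-4, 6))**2 = (-35 + (5 - 1*(-4))*(-1*6))**2 = (-35 + (5 + 4)*(-6))**2 = (-35 + 9*(-6))**2 = (-35 - 54)**2 = (-89)**2 = 7921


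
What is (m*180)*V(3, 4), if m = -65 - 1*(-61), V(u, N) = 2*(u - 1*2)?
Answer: -1440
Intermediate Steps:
V(u, N) = -4 + 2*u (V(u, N) = 2*(u - 2) = 2*(-2 + u) = -4 + 2*u)
m = -4 (m = -65 + 61 = -4)
(m*180)*V(3, 4) = (-4*180)*(-4 + 2*3) = -720*(-4 + 6) = -720*2 = -1440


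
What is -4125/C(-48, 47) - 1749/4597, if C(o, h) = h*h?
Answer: -22826166/10154773 ≈ -2.2478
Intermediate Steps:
C(o, h) = h**2
-4125/C(-48, 47) - 1749/4597 = -4125/(47**2) - 1749/4597 = -4125/2209 - 1749*1/4597 = -4125*1/2209 - 1749/4597 = -4125/2209 - 1749/4597 = -22826166/10154773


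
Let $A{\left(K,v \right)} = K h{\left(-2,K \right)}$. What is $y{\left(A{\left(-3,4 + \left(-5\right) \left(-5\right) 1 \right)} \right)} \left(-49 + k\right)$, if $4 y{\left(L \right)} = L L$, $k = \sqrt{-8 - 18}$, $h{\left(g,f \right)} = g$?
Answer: $-441 + 9 i \sqrt{26} \approx -441.0 + 45.891 i$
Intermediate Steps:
$A{\left(K,v \right)} = - 2 K$ ($A{\left(K,v \right)} = K \left(-2\right) = - 2 K$)
$k = i \sqrt{26}$ ($k = \sqrt{-26} = i \sqrt{26} \approx 5.099 i$)
$y{\left(L \right)} = \frac{L^{2}}{4}$ ($y{\left(L \right)} = \frac{L L}{4} = \frac{L^{2}}{4}$)
$y{\left(A{\left(-3,4 + \left(-5\right) \left(-5\right) 1 \right)} \right)} \left(-49 + k\right) = \frac{\left(\left(-2\right) \left(-3\right)\right)^{2}}{4} \left(-49 + i \sqrt{26}\right) = \frac{6^{2}}{4} \left(-49 + i \sqrt{26}\right) = \frac{1}{4} \cdot 36 \left(-49 + i \sqrt{26}\right) = 9 \left(-49 + i \sqrt{26}\right) = -441 + 9 i \sqrt{26}$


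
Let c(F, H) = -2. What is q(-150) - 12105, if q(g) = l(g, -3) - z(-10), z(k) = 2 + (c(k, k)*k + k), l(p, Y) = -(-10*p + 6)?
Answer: -13623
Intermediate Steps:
l(p, Y) = -6 + 10*p (l(p, Y) = -(6 - 10*p) = -6 + 10*p)
z(k) = 2 - k (z(k) = 2 + (-2*k + k) = 2 - k)
q(g) = -18 + 10*g (q(g) = (-6 + 10*g) - (2 - 1*(-10)) = (-6 + 10*g) - (2 + 10) = (-6 + 10*g) - 1*12 = (-6 + 10*g) - 12 = -18 + 10*g)
q(-150) - 12105 = (-18 + 10*(-150)) - 12105 = (-18 - 1500) - 12105 = -1518 - 12105 = -13623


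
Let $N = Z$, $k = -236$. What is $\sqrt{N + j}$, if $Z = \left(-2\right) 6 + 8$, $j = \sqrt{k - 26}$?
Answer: $\sqrt{-4 + i \sqrt{262}} \approx 2.5173 + 3.2151 i$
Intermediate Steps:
$j = i \sqrt{262}$ ($j = \sqrt{-236 - 26} = \sqrt{-262} = i \sqrt{262} \approx 16.186 i$)
$Z = -4$ ($Z = -12 + 8 = -4$)
$N = -4$
$\sqrt{N + j} = \sqrt{-4 + i \sqrt{262}}$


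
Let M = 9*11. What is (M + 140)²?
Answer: 57121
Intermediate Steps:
M = 99
(M + 140)² = (99 + 140)² = 239² = 57121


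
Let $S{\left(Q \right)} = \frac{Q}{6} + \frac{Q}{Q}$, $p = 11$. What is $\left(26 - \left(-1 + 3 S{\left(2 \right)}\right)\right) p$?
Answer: $253$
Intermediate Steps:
$S{\left(Q \right)} = 1 + \frac{Q}{6}$ ($S{\left(Q \right)} = Q \frac{1}{6} + 1 = \frac{Q}{6} + 1 = 1 + \frac{Q}{6}$)
$\left(26 - \left(-1 + 3 S{\left(2 \right)}\right)\right) p = \left(26 + \left(- 3 \left(1 + \frac{1}{6} \cdot 2\right) + 1\right)\right) 11 = \left(26 + \left(- 3 \left(1 + \frac{1}{3}\right) + 1\right)\right) 11 = \left(26 + \left(\left(-3\right) \frac{4}{3} + 1\right)\right) 11 = \left(26 + \left(-4 + 1\right)\right) 11 = \left(26 - 3\right) 11 = 23 \cdot 11 = 253$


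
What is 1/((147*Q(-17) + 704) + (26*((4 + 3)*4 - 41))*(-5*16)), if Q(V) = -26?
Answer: 1/23922 ≈ 4.1803e-5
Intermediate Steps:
1/((147*Q(-17) + 704) + (26*((4 + 3)*4 - 41))*(-5*16)) = 1/((147*(-26) + 704) + (26*((4 + 3)*4 - 41))*(-5*16)) = 1/((-3822 + 704) + (26*(7*4 - 41))*(-80)) = 1/(-3118 + (26*(28 - 41))*(-80)) = 1/(-3118 + (26*(-13))*(-80)) = 1/(-3118 - 338*(-80)) = 1/(-3118 + 27040) = 1/23922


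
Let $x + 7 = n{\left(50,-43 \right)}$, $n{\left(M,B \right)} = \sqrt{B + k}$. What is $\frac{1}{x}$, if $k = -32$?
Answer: $- \frac{7}{124} - \frac{5 i \sqrt{3}}{124} \approx -0.056452 - 0.069841 i$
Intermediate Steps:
$n{\left(M,B \right)} = \sqrt{-32 + B}$ ($n{\left(M,B \right)} = \sqrt{B - 32} = \sqrt{-32 + B}$)
$x = -7 + 5 i \sqrt{3}$ ($x = -7 + \sqrt{-32 - 43} = -7 + \sqrt{-75} = -7 + 5 i \sqrt{3} \approx -7.0 + 8.6602 i$)
$\frac{1}{x} = \frac{1}{-7 + 5 i \sqrt{3}}$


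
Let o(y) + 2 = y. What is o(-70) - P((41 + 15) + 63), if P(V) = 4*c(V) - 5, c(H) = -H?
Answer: 409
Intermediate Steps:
o(y) = -2 + y
P(V) = -5 - 4*V (P(V) = 4*(-V) - 5 = -4*V - 5 = -5 - 4*V)
o(-70) - P((41 + 15) + 63) = (-2 - 70) - (-5 - 4*((41 + 15) + 63)) = -72 - (-5 - 4*(56 + 63)) = -72 - (-5 - 4*119) = -72 - (-5 - 476) = -72 - 1*(-481) = -72 + 481 = 409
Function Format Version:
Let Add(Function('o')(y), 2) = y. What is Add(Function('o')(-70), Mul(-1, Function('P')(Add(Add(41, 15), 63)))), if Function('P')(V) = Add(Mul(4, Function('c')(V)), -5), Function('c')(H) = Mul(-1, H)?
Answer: 409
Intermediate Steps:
Function('o')(y) = Add(-2, y)
Function('P')(V) = Add(-5, Mul(-4, V)) (Function('P')(V) = Add(Mul(4, Mul(-1, V)), -5) = Add(Mul(-4, V), -5) = Add(-5, Mul(-4, V)))
Add(Function('o')(-70), Mul(-1, Function('P')(Add(Add(41, 15), 63)))) = Add(Add(-2, -70), Mul(-1, Add(-5, Mul(-4, Add(Add(41, 15), 63))))) = Add(-72, Mul(-1, Add(-5, Mul(-4, Add(56, 63))))) = Add(-72, Mul(-1, Add(-5, Mul(-4, 119)))) = Add(-72, Mul(-1, Add(-5, -476))) = Add(-72, Mul(-1, -481)) = Add(-72, 481) = 409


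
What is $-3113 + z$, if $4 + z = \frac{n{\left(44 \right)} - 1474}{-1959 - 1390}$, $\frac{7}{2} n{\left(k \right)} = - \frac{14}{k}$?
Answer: $- \frac{114810948}{36839} \approx -3116.6$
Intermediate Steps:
$n{\left(k \right)} = - \frac{4}{k}$ ($n{\left(k \right)} = \frac{2 \left(- \frac{14}{k}\right)}{7} = - \frac{4}{k}$)
$z = - \frac{131141}{36839}$ ($z = -4 + \frac{- \frac{4}{44} - 1474}{-1959 - 1390} = -4 + \frac{\left(-4\right) \frac{1}{44} - 1474}{-1959 - 1390} = -4 + \frac{- \frac{1}{11} - 1474}{-1959 - 1390} = -4 - \frac{16215}{11 \left(-3349\right)} = -4 - - \frac{16215}{36839} = -4 + \frac{16215}{36839} = - \frac{131141}{36839} \approx -3.5598$)
$-3113 + z = -3113 - \frac{131141}{36839} = - \frac{114810948}{36839}$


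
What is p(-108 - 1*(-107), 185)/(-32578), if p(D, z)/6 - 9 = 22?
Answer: -93/16289 ≈ -0.0057094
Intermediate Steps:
p(D, z) = 186 (p(D, z) = 54 + 6*22 = 54 + 132 = 186)
p(-108 - 1*(-107), 185)/(-32578) = 186/(-32578) = 186*(-1/32578) = -93/16289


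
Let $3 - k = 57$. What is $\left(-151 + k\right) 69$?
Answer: $-14145$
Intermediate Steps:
$k = -54$ ($k = 3 - 57 = -54$)
$\left(-151 + k\right) 69 = \left(-151 - 54\right) 69 = \left(-205\right) 69 = -14145$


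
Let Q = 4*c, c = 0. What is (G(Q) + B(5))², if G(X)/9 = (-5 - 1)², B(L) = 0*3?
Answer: 104976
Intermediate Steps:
B(L) = 0
Q = 0 (Q = 4*0 = 0)
G(X) = 324 (G(X) = 9*(-5 - 1)² = 9*(-6)² = 9*36 = 324)
(G(Q) + B(5))² = (324 + 0)² = 324² = 104976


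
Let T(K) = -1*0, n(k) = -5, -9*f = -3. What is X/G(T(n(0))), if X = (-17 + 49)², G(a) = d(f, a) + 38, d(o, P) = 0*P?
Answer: 512/19 ≈ 26.947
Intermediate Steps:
f = ⅓ (f = -⅑*(-3) = ⅓ ≈ 0.33333)
d(o, P) = 0
T(K) = 0
G(a) = 38 (G(a) = 0 + 38 = 38)
X = 1024 (X = 32² = 1024)
X/G(T(n(0))) = 1024/38 = 1024*(1/38) = 512/19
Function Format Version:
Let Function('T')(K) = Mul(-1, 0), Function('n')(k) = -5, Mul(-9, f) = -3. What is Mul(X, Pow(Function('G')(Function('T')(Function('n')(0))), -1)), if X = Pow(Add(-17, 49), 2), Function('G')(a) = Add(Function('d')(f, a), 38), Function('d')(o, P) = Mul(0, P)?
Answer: Rational(512, 19) ≈ 26.947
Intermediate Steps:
f = Rational(1, 3) (f = Mul(Rational(-1, 9), -3) = Rational(1, 3) ≈ 0.33333)
Function('d')(o, P) = 0
Function('T')(K) = 0
Function('G')(a) = 38 (Function('G')(a) = Add(0, 38) = 38)
X = 1024 (X = Pow(32, 2) = 1024)
Mul(X, Pow(Function('G')(Function('T')(Function('n')(0))), -1)) = Mul(1024, Pow(38, -1)) = Mul(1024, Rational(1, 38)) = Rational(512, 19)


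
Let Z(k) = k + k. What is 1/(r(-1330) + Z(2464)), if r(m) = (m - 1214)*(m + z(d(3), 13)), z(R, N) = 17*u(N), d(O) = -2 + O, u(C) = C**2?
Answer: -1/3920464 ≈ -2.5507e-7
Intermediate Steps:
Z(k) = 2*k
z(R, N) = 17*N**2
r(m) = (-1214 + m)*(2873 + m) (r(m) = (m - 1214)*(m + 17*13**2) = (-1214 + m)*(m + 17*169) = (-1214 + m)*(m + 2873) = (-1214 + m)*(2873 + m))
1/(r(-1330) + Z(2464)) = 1/((-3487822 + (-1330)**2 + 1659*(-1330)) + 2*2464) = 1/((-3487822 + 1768900 - 2206470) + 4928) = 1/(-3925392 + 4928) = 1/(-3920464) = -1/3920464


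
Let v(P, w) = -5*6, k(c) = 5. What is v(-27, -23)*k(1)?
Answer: -150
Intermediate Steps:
v(P, w) = -30
v(-27, -23)*k(1) = -30*5 = -150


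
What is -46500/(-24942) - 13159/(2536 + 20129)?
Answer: 120951787/94218405 ≈ 1.2837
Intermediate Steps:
-46500/(-24942) - 13159/(2536 + 20129) = -46500*(-1/24942) - 13159/22665 = 7750/4157 - 13159*1/22665 = 7750/4157 - 13159/22665 = 120951787/94218405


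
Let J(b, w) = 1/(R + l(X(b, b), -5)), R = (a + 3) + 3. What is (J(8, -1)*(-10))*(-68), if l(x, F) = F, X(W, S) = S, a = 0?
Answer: 680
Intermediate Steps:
R = 6 (R = (0 + 3) + 3 = 3 + 3 = 6)
J(b, w) = 1 (J(b, w) = 1/(6 - 5) = 1/1 = 1)
(J(8, -1)*(-10))*(-68) = (1*(-10))*(-68) = -10*(-68) = 680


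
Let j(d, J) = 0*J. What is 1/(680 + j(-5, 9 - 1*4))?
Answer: 1/680 ≈ 0.0014706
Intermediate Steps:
j(d, J) = 0
1/(680 + j(-5, 9 - 1*4)) = 1/(680 + 0) = 1/680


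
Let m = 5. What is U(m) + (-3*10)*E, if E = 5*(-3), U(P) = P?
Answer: 455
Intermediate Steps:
E = -15
U(m) + (-3*10)*E = 5 - 3*10*(-15) = 5 - 30*(-15) = 5 + 450 = 455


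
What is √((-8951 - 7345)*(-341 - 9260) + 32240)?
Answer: 2*√39122534 ≈ 12510.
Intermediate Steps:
√((-8951 - 7345)*(-341 - 9260) + 32240) = √(-16296*(-9601) + 32240) = √(156457896 + 32240) = √156490136 = 2*√39122534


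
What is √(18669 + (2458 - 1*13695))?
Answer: 2*√1858 ≈ 86.209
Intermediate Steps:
√(18669 + (2458 - 1*13695)) = √(18669 + (2458 - 13695)) = √(18669 - 11237) = √7432 = 2*√1858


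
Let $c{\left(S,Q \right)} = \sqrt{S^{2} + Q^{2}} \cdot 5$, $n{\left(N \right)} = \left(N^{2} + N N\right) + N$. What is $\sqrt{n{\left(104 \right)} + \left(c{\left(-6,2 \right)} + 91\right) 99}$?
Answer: $\sqrt{30745 + 990 \sqrt{10}} \approx 184.05$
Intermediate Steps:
$n{\left(N \right)} = N + 2 N^{2}$ ($n{\left(N \right)} = \left(N^{2} + N^{2}\right) + N = 2 N^{2} + N = N + 2 N^{2}$)
$c{\left(S,Q \right)} = 5 \sqrt{Q^{2} + S^{2}}$ ($c{\left(S,Q \right)} = \sqrt{Q^{2} + S^{2}} \cdot 5 = 5 \sqrt{Q^{2} + S^{2}}$)
$\sqrt{n{\left(104 \right)} + \left(c{\left(-6,2 \right)} + 91\right) 99} = \sqrt{104 \left(1 + 2 \cdot 104\right) + \left(5 \sqrt{2^{2} + \left(-6\right)^{2}} + 91\right) 99} = \sqrt{104 \left(1 + 208\right) + \left(5 \sqrt{4 + 36} + 91\right) 99} = \sqrt{104 \cdot 209 + \left(5 \sqrt{40} + 91\right) 99} = \sqrt{21736 + \left(5 \cdot 2 \sqrt{10} + 91\right) 99} = \sqrt{21736 + \left(10 \sqrt{10} + 91\right) 99} = \sqrt{21736 + \left(91 + 10 \sqrt{10}\right) 99} = \sqrt{21736 + \left(9009 + 990 \sqrt{10}\right)} = \sqrt{30745 + 990 \sqrt{10}}$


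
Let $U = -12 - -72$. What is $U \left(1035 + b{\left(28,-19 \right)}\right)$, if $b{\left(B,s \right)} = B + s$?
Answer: $62640$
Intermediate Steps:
$U = 60$ ($U = -12 + 72 = 60$)
$U \left(1035 + b{\left(28,-19 \right)}\right) = 60 \left(1035 + \left(28 - 19\right)\right) = 60 \left(1035 + 9\right) = 60 \cdot 1044 = 62640$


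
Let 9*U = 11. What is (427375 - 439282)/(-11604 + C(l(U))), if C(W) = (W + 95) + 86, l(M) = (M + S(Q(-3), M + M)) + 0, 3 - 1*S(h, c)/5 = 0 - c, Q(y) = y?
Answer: 107163/102551 ≈ 1.0450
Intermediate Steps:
U = 11/9 (U = (1/9)*11 = 11/9 ≈ 1.2222)
S(h, c) = 15 + 5*c (S(h, c) = 15 - 5*(0 - c) = 15 - (-5)*c = 15 + 5*c)
l(M) = 15 + 11*M (l(M) = (M + (15 + 5*(M + M))) + 0 = (M + (15 + 5*(2*M))) + 0 = (M + (15 + 10*M)) + 0 = (15 + 11*M) + 0 = 15 + 11*M)
C(W) = 181 + W (C(W) = (95 + W) + 86 = 181 + W)
(427375 - 439282)/(-11604 + C(l(U))) = (427375 - 439282)/(-11604 + (181 + (15 + 11*(11/9)))) = -11907/(-11604 + (181 + (15 + 121/9))) = -11907/(-11604 + (181 + 256/9)) = -11907/(-11604 + 1885/9) = -11907/(-102551/9) = -11907*(-9/102551) = 107163/102551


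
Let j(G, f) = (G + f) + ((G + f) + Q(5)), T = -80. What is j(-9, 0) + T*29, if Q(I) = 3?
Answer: -2335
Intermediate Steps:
j(G, f) = 3 + 2*G + 2*f (j(G, f) = (G + f) + ((G + f) + 3) = (G + f) + (3 + G + f) = 3 + 2*G + 2*f)
j(-9, 0) + T*29 = (3 + 2*(-9) + 2*0) - 80*29 = (3 - 18 + 0) - 2320 = -15 - 2320 = -2335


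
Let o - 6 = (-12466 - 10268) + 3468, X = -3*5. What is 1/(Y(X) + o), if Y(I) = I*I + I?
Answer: -1/19050 ≈ -5.2493e-5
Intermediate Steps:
X = -15
Y(I) = I + I² (Y(I) = I² + I = I + I²)
o = -19260 (o = 6 + ((-12466 - 10268) + 3468) = 6 + (-22734 + 3468) = 6 - 19266 = -19260)
1/(Y(X) + o) = 1/(-15*(1 - 15) - 19260) = 1/(-15*(-14) - 19260) = 1/(210 - 19260) = 1/(-19050) = -1/19050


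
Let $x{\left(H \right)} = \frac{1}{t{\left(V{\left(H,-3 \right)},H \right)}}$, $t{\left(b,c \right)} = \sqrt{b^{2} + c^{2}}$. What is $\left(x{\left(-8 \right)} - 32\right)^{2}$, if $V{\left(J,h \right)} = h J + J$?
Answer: $\frac{\left(1280 - \sqrt{5}\right)^{2}}{1600} \approx 1020.4$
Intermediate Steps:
$V{\left(J,h \right)} = J + J h$ ($V{\left(J,h \right)} = J h + J = J + J h$)
$x{\left(H \right)} = \frac{\sqrt{5}}{5 \sqrt{H^{2}}}$ ($x{\left(H \right)} = \frac{1}{\sqrt{\left(H \left(1 - 3\right)\right)^{2} + H^{2}}} = \frac{1}{\sqrt{\left(H \left(-2\right)\right)^{2} + H^{2}}} = \frac{1}{\sqrt{\left(- 2 H\right)^{2} + H^{2}}} = \frac{1}{\sqrt{4 H^{2} + H^{2}}} = \frac{1}{\sqrt{5 H^{2}}} = \frac{1}{\sqrt{5} \sqrt{H^{2}}} = \frac{\sqrt{5}}{5 \sqrt{H^{2}}}$)
$\left(x{\left(-8 \right)} - 32\right)^{2} = \left(\frac{\sqrt{5}}{5 \cdot 8} - 32\right)^{2} = \left(\frac{1}{5} \sqrt{5} \cdot \frac{1}{8} - 32\right)^{2} = \left(\frac{\sqrt{5}}{40} - 32\right)^{2} = \left(-32 + \frac{\sqrt{5}}{40}\right)^{2}$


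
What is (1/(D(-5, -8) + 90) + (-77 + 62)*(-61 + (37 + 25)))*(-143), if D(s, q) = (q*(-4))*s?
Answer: 150293/70 ≈ 2147.0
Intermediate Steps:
D(s, q) = -4*q*s (D(s, q) = (-4*q)*s = -4*q*s)
(1/(D(-5, -8) + 90) + (-77 + 62)*(-61 + (37 + 25)))*(-143) = (1/(-4*(-8)*(-5) + 90) + (-77 + 62)*(-61 + (37 + 25)))*(-143) = (1/(-160 + 90) - 15*(-61 + 62))*(-143) = (1/(-70) - 15*1)*(-143) = (-1/70 - 15)*(-143) = -1051/70*(-143) = 150293/70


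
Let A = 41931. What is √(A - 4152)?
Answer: 7*√771 ≈ 194.37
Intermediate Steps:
√(A - 4152) = √(41931 - 4152) = √37779 = 7*√771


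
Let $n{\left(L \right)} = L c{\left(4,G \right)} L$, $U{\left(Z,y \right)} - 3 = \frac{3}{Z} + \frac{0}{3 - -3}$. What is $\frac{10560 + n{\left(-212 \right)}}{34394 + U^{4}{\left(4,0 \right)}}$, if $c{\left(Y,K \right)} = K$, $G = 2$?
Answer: $\frac{25714688}{8855489} \approx 2.9038$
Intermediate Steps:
$U{\left(Z,y \right)} = 3 + \frac{3}{Z}$ ($U{\left(Z,y \right)} = 3 + \left(\frac{3}{Z} + \frac{0}{3 - -3}\right) = 3 + \left(\frac{3}{Z} + \frac{0}{3 + 3}\right) = 3 + \left(\frac{3}{Z} + \frac{0}{6}\right) = 3 + \left(\frac{3}{Z} + 0 \cdot \frac{1}{6}\right) = 3 + \left(\frac{3}{Z} + 0\right) = 3 + \frac{3}{Z}$)
$n{\left(L \right)} = 2 L^{2}$ ($n{\left(L \right)} = L 2 L = 2 L L = 2 L^{2}$)
$\frac{10560 + n{\left(-212 \right)}}{34394 + U^{4}{\left(4,0 \right)}} = \frac{10560 + 2 \left(-212\right)^{2}}{34394 + \left(3 + \frac{3}{4}\right)^{4}} = \frac{10560 + 2 \cdot 44944}{34394 + \left(3 + 3 \cdot \frac{1}{4}\right)^{4}} = \frac{10560 + 89888}{34394 + \left(3 + \frac{3}{4}\right)^{4}} = \frac{100448}{34394 + \left(\frac{15}{4}\right)^{4}} = \frac{100448}{34394 + \frac{50625}{256}} = \frac{100448}{\frac{8855489}{256}} = 100448 \cdot \frac{256}{8855489} = \frac{25714688}{8855489}$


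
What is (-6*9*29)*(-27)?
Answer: 42282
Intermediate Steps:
(-6*9*29)*(-27) = -54*29*(-27) = -1566*(-27) = 42282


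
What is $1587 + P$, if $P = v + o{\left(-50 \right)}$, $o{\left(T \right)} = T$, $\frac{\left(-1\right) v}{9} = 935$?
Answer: $-6878$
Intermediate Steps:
$v = -8415$ ($v = \left(-9\right) 935 = -8415$)
$P = -8465$ ($P = -8415 - 50 = -8465$)
$1587 + P = 1587 - 8465 = -6878$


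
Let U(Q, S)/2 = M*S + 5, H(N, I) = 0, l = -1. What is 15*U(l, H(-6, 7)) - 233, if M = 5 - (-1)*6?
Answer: -83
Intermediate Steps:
M = 11 (M = 5 - 1*(-6) = 5 + 6 = 11)
U(Q, S) = 10 + 22*S (U(Q, S) = 2*(11*S + 5) = 2*(5 + 11*S) = 10 + 22*S)
15*U(l, H(-6, 7)) - 233 = 15*(10 + 22*0) - 233 = 15*(10 + 0) - 233 = 15*10 - 233 = 150 - 233 = -83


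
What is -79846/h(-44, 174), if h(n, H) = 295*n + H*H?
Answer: -39923/8648 ≈ -4.6164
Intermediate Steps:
h(n, H) = H² + 295*n (h(n, H) = 295*n + H² = H² + 295*n)
-79846/h(-44, 174) = -79846/(174² + 295*(-44)) = -79846/(30276 - 12980) = -79846/17296 = -79846*1/17296 = -39923/8648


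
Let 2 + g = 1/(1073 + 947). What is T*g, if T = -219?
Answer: 884541/2020 ≈ 437.89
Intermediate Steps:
g = -4039/2020 (g = -2 + 1/(1073 + 947) = -2 + 1/2020 = -4039/2020 ≈ -1.9995)
T*g = -219*(-4039/2020) = 884541/2020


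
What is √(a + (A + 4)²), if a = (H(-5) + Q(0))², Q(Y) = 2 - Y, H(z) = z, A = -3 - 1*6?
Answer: √34 ≈ 5.8309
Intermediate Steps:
A = -9 (A = -3 - 6 = -9)
a = 9 (a = (-5 + (2 - 1*0))² = (-5 + (2 + 0))² = (-5 + 2)² = (-3)² = 9)
√(a + (A + 4)²) = √(9 + (-9 + 4)²) = √(9 + (-5)²) = √(9 + 25) = √34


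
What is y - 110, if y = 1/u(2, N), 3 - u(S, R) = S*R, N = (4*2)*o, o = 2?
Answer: -3191/29 ≈ -110.03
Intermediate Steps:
N = 16 (N = (4*2)*2 = 8*2 = 16)
u(S, R) = 3 - R*S (u(S, R) = 3 - S*R = 3 - R*S)
y = -1/29 (y = 1/(3 - 1*16*2) = 1/(3 - 32) = 1/(-29) = -1/29 ≈ -0.034483)
y - 110 = -1/29 - 110 = -3191/29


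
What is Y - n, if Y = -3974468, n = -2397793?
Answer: -1576675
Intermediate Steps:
Y - n = -3974468 - 1*(-2397793) = -3974468 + 2397793 = -1576675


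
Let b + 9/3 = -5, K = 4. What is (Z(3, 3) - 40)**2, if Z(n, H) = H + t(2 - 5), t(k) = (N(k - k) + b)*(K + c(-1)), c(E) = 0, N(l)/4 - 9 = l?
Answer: 5625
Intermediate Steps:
b = -8 (b = -3 - 5 = -8)
N(l) = 36 + 4*l
t(k) = 112 (t(k) = ((36 + 4*(k - k)) - 8)*(4 + 0) = ((36 + 4*0) - 8)*4 = ((36 + 0) - 8)*4 = (36 - 8)*4 = 28*4 = 112)
Z(n, H) = 112 + H (Z(n, H) = H + 112 = 112 + H)
(Z(3, 3) - 40)**2 = ((112 + 3) - 40)**2 = (115 - 40)**2 = 75**2 = 5625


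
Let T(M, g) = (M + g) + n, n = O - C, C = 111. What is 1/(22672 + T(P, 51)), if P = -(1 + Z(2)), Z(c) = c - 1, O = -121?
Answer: 1/22489 ≈ 4.4466e-5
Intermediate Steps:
Z(c) = -1 + c
P = -2 (P = -(1 + (-1 + 2)) = -(1 + 1) = -1*2 = -2)
n = -232 (n = -121 - 1*111 = -121 - 111 = -232)
T(M, g) = -232 + M + g (T(M, g) = (M + g) - 232 = -232 + M + g)
1/(22672 + T(P, 51)) = 1/(22672 + (-232 - 2 + 51)) = 1/(22672 - 183) = 1/22489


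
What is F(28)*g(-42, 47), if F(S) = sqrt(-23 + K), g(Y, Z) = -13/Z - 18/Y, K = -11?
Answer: 50*I*sqrt(34)/329 ≈ 0.88616*I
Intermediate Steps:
g(Y, Z) = -18/Y - 13/Z
F(S) = I*sqrt(34) (F(S) = sqrt(-23 - 11) = sqrt(-34) = I*sqrt(34))
F(28)*g(-42, 47) = (I*sqrt(34))*(-18/(-42) - 13/47) = (I*sqrt(34))*(-18*(-1/42) - 13*1/47) = (I*sqrt(34))*(3/7 - 13/47) = (I*sqrt(34))*(50/329) = 50*I*sqrt(34)/329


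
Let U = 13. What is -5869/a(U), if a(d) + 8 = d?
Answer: -5869/5 ≈ -1173.8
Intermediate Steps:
a(d) = -8 + d
-5869/a(U) = -5869/(-8 + 13) = -5869/5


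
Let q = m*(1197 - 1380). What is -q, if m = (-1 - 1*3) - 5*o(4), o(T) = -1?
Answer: 183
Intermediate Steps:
m = 1 (m = (-1 - 1*3) - 5*(-1) = (-1 - 3) + 5 = -4 + 5 = 1)
q = -183 (q = 1*(1197 - 1380) = 1*(-183) = -183)
-q = -1*(-183) = 183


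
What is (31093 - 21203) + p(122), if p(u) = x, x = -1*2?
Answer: 9888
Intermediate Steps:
x = -2
p(u) = -2
(31093 - 21203) + p(122) = (31093 - 21203) - 2 = 9890 - 2 = 9888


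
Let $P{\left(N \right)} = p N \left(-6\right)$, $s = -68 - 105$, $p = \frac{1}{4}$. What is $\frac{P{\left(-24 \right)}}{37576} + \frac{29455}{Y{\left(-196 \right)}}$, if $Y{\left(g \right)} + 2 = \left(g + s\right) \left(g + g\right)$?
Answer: $\frac{69500521}{339701131} \approx 0.20459$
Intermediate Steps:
$p = \frac{1}{4} \approx 0.25$
$s = -173$ ($s = -68 - 105 = -173$)
$P{\left(N \right)} = - \frac{3 N}{2}$ ($P{\left(N \right)} = \frac{N}{4} \left(-6\right) = - \frac{3 N}{2}$)
$Y{\left(g \right)} = -2 + 2 g \left(-173 + g\right)$ ($Y{\left(g \right)} = -2 + \left(g - 173\right) \left(g + g\right) = -2 + \left(-173 + g\right) 2 g = -2 + 2 g \left(-173 + g\right)$)
$\frac{P{\left(-24 \right)}}{37576} + \frac{29455}{Y{\left(-196 \right)}} = \frac{\left(- \frac{3}{2}\right) \left(-24\right)}{37576} + \frac{29455}{-2 - -67816 + 2 \left(-196\right)^{2}} = 36 \cdot \frac{1}{37576} + \frac{29455}{-2 + 67816 + 2 \cdot 38416} = \frac{9}{9394} + \frac{29455}{-2 + 67816 + 76832} = \frac{9}{9394} + \frac{29455}{144646} = \frac{69500521}{339701131}$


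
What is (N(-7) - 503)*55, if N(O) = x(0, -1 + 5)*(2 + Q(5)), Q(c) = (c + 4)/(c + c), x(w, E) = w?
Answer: -27665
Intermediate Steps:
Q(c) = (4 + c)/(2*c) (Q(c) = (4 + c)/((2*c)) = (4 + c)*(1/(2*c)) = (4 + c)/(2*c))
N(O) = 0 (N(O) = 0*(2 + (1/2)*(4 + 5)/5) = 0*(2 + (1/2)*(1/5)*9) = 0*(2 + 9/10) = 0*(29/10) = 0)
(N(-7) - 503)*55 = (0 - 503)*55 = -503*55 = -27665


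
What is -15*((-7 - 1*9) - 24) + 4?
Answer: 604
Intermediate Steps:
-15*((-7 - 1*9) - 24) + 4 = -15*((-7 - 9) - 24) + 4 = -15*(-16 - 24) + 4 = -15*(-40) + 4 = 600 + 4 = 604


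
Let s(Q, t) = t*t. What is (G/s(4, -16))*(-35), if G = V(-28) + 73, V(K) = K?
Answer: -1575/256 ≈ -6.1523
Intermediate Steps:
s(Q, t) = t²
G = 45 (G = -28 + 73 = 45)
(G/s(4, -16))*(-35) = (45/((-16)²))*(-35) = (45/256)*(-35) = -1575/256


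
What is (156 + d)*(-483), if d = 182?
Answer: -163254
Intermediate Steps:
(156 + d)*(-483) = (156 + 182)*(-483) = 338*(-483) = -163254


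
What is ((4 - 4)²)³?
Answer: 0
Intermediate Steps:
((4 - 4)²)³ = (0²)³ = 0³ = 0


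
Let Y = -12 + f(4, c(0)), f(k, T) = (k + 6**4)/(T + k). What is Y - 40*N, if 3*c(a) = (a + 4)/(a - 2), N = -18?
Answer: 1098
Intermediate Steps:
c(a) = (4 + a)/(3*(-2 + a)) (c(a) = ((a + 4)/(a - 2))/3 = ((4 + a)/(-2 + a))/3 = (4 + a)/(3*(-2 + a)))
f(k, T) = (1296 + k)/(T + k) (f(k, T) = (k + 1296)/(T + k) = (1296 + k)/(T + k))
Y = 378 (Y = -12 + (1296 + 4)/((4 + 0)/(3*(-2 + 0)) + 4) = -12 + 1300/((1/3)*4/(-2) + 4) = -12 + 1300/((1/3)*(-1/2)*4 + 4) = -12 + 1300/(-2/3 + 4) = -12 + 1300/(10/3) = -12 + (3/10)*1300 = -12 + 390 = 378)
Y - 40*N = 378 - 40*(-18) = 378 + 720 = 1098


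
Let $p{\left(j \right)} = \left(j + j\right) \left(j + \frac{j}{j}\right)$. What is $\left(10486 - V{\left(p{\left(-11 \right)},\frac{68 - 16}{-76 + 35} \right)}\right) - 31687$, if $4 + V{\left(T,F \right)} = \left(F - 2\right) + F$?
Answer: $- \frac{868891}{41} \approx -21192.0$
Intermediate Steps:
$p{\left(j \right)} = 2 j \left(1 + j\right)$ ($p{\left(j \right)} = 2 j \left(j + 1\right) = 2 j \left(1 + j\right)$)
$V{\left(T,F \right)} = -6 + 2 F$ ($V{\left(T,F \right)} = -4 + \left(\left(F - 2\right) + F\right) = -4 + \left(\left(-2 + F\right) + F\right) = -4 + \left(-2 + 2 F\right) = -6 + 2 F$)
$\left(10486 - V{\left(p{\left(-11 \right)},\frac{68 - 16}{-76 + 35} \right)}\right) - 31687 = \left(10486 - \left(-6 + 2 \frac{68 - 16}{-76 + 35}\right)\right) - 31687 = \left(10486 - \left(-6 + 2 \frac{52}{-41}\right)\right) - 31687 = \left(10486 - \left(-6 + 2 \cdot 52 \left(- \frac{1}{41}\right)\right)\right) - 31687 = \left(10486 - \left(-6 + 2 \left(- \frac{52}{41}\right)\right)\right) - 31687 = \left(10486 - \left(-6 - \frac{104}{41}\right)\right) - 31687 = \left(10486 - - \frac{350}{41}\right) - 31687 = \left(10486 + \frac{350}{41}\right) - 31687 = \frac{430276}{41} - 31687 = - \frac{868891}{41}$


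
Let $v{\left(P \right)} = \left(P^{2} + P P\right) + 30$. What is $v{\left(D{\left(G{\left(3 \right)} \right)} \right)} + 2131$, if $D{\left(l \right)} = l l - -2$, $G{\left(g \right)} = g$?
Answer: $2403$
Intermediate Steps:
$D{\left(l \right)} = 2 + l^{2}$ ($D{\left(l \right)} = l^{2} + 2 = 2 + l^{2}$)
$v{\left(P \right)} = 30 + 2 P^{2}$ ($v{\left(P \right)} = \left(P^{2} + P^{2}\right) + 30 = 2 P^{2} + 30 = 30 + 2 P^{2}$)
$v{\left(D{\left(G{\left(3 \right)} \right)} \right)} + 2131 = \left(30 + 2 \left(2 + 3^{2}\right)^{2}\right) + 2131 = \left(30 + 2 \left(2 + 9\right)^{2}\right) + 2131 = \left(30 + 2 \cdot 11^{2}\right) + 2131 = \left(30 + 2 \cdot 121\right) + 2131 = \left(30 + 242\right) + 2131 = 272 + 2131 = 2403$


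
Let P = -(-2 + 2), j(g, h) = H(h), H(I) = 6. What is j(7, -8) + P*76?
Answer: 6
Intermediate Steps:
j(g, h) = 6
P = 0 (P = -1*0 = 0)
j(7, -8) + P*76 = 6 + 0*76 = 6 + 0 = 6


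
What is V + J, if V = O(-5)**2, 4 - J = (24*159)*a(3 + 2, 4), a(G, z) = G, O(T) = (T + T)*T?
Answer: -16576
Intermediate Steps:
O(T) = 2*T**2 (O(T) = (2*T)*T = 2*T**2)
J = -19076 (J = 4 - 24*159*(3 + 2) = 4 - 3816*5 = 4 - 1*19080 = 4 - 19080 = -19076)
V = 2500 (V = (2*(-5)**2)**2 = (2*25)**2 = 50**2 = 2500)
V + J = 2500 - 19076 = -16576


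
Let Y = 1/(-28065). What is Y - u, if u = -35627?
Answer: 999871754/28065 ≈ 35627.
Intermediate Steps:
Y = -1/28065 ≈ -3.5632e-5
Y - u = -1/28065 - 1*(-35627) = -1/28065 + 35627 = 999871754/28065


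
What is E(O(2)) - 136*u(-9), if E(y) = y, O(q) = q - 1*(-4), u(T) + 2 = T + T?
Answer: 2726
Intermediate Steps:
u(T) = -2 + 2*T (u(T) = -2 + (T + T) = -2 + 2*T)
O(q) = 4 + q (O(q) = q + 4 = 4 + q)
E(O(2)) - 136*u(-9) = (4 + 2) - 136*(-2 + 2*(-9)) = 6 - 136*(-2 - 18) = 6 - 136*(-20) = 6 + 2720 = 2726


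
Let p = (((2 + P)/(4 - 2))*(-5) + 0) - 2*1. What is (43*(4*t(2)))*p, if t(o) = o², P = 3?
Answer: -9976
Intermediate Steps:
p = -29/2 (p = (((2 + 3)/(4 - 2))*(-5) + 0) - 2*1 = ((5/2)*(-5) + 0) - 2 = (-25/2 + 0) - 2 = -25/2 - 2 = -29/2 ≈ -14.500)
(43*(4*t(2)))*p = (43*(4*2²))*(-29/2) = (43*(4*4))*(-29/2) = (43*16)*(-29/2) = 688*(-29/2) = -9976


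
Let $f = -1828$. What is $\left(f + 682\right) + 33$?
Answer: $-1113$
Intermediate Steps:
$\left(f + 682\right) + 33 = \left(-1828 + 682\right) + 33 = -1146 + 33 = -1113$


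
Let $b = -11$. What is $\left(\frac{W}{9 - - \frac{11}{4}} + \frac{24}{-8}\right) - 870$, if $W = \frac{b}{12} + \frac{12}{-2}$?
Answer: $- \frac{123176}{141} \approx -873.59$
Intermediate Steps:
$W = - \frac{83}{12}$ ($W = - \frac{11}{12} + \frac{12}{-2} = \left(-11\right) \frac{1}{12} + 12 \left(- \frac{1}{2}\right) = - \frac{11}{12} - 6 = - \frac{83}{12} \approx -6.9167$)
$\left(\frac{W}{9 - - \frac{11}{4}} + \frac{24}{-8}\right) - 870 = \left(- \frac{83}{12 \left(9 - - \frac{11}{4}\right)} + \frac{24}{-8}\right) - 870 = \left(- \frac{83}{12 \left(9 - \left(-11\right) \frac{1}{4}\right)} + 24 \left(- \frac{1}{8}\right)\right) - 870 = \left(- \frac{83}{12 \left(9 - - \frac{11}{4}\right)} - 3\right) - 870 = \left(- \frac{83}{12 \left(9 + \frac{11}{4}\right)} - 3\right) - 870 = \left(- \frac{83}{12 \cdot \frac{47}{4}} - 3\right) - 870 = \left(\left(- \frac{83}{12}\right) \frac{4}{47} - 3\right) - 870 = \left(- \frac{83}{141} - 3\right) - 870 = - \frac{506}{141} - 870 = - \frac{123176}{141}$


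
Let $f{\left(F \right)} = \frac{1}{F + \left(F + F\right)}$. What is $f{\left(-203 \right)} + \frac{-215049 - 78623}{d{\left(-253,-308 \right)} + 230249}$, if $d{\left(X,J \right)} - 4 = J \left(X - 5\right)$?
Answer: $- \frac{59718655}{62872551} \approx -0.94984$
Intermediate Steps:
$d{\left(X,J \right)} = 4 + J \left(-5 + X\right)$ ($d{\left(X,J \right)} = 4 + J \left(X - 5\right) = 4 + J \left(-5 + X\right)$)
$f{\left(F \right)} = \frac{1}{3 F}$ ($f{\left(F \right)} = \frac{1}{F + 2 F} = \frac{1}{3 F}$)
$f{\left(-203 \right)} + \frac{-215049 - 78623}{d{\left(-253,-308 \right)} + 230249} = \frac{1}{3 \left(-203\right)} + \frac{-215049 - 78623}{\left(4 - -1540 - -77924\right) + 230249} = \frac{1}{3} \left(- \frac{1}{203}\right) - \frac{293672}{\left(4 + 1540 + 77924\right) + 230249} = - \frac{1}{609} - \frac{293672}{79468 + 230249} = - \frac{1}{609} - \frac{293672}{309717} = - \frac{59718655}{62872551}$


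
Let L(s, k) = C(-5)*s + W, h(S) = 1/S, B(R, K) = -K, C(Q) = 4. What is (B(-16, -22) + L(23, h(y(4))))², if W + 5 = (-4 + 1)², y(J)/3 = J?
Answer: 13924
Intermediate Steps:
y(J) = 3*J
W = 4 (W = -5 + (-4 + 1)² = -5 + (-3)² = -5 + 9 = 4)
L(s, k) = 4 + 4*s (L(s, k) = 4*s + 4 = 4 + 4*s)
(B(-16, -22) + L(23, h(y(4))))² = (-1*(-22) + (4 + 4*23))² = (22 + (4 + 92))² = (22 + 96)² = 118² = 13924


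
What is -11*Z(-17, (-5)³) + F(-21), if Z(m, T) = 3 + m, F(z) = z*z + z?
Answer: 574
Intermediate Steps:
F(z) = z + z² (F(z) = z² + z = z + z²)
-11*Z(-17, (-5)³) + F(-21) = -11*(3 - 17) - 21*(1 - 21) = -11*(-14) - 21*(-20) = 154 + 420 = 574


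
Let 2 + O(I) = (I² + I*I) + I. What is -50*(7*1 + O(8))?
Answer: -7050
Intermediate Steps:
O(I) = -2 + I + 2*I² (O(I) = -2 + ((I² + I*I) + I) = -2 + ((I² + I²) + I) = -2 + (2*I² + I) = -2 + (I + 2*I²) = -2 + I + 2*I²)
-50*(7*1 + O(8)) = -50*(7*1 + (-2 + 8 + 2*8²)) = -50*(7 + (-2 + 8 + 2*64)) = -50*(7 + (-2 + 8 + 128)) = -50*(7 + 134) = -50*141 = -7050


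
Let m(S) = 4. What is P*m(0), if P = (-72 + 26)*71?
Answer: -13064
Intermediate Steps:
P = -3266 (P = -46*71 = -3266)
P*m(0) = -3266*4 = -13064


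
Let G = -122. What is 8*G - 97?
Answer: -1073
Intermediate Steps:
8*G - 97 = 8*(-122) - 97 = -976 - 97 = -1073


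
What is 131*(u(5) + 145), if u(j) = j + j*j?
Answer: 22925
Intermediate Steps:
u(j) = j + j²
131*(u(5) + 145) = 131*(5*(1 + 5) + 145) = 131*(5*6 + 145) = 131*(30 + 145) = 131*175 = 22925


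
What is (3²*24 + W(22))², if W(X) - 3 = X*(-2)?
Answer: 30625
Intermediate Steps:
W(X) = 3 - 2*X (W(X) = 3 + X*(-2) = 3 - 2*X)
(3²*24 + W(22))² = (3²*24 + (3 - 2*22))² = (9*24 + (3 - 44))² = (216 - 41)² = 175² = 30625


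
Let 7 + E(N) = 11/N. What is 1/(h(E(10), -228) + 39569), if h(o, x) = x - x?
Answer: 1/39569 ≈ 2.5272e-5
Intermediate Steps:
E(N) = -7 + 11/N
h(o, x) = 0
1/(h(E(10), -228) + 39569) = 1/(0 + 39569) = 1/39569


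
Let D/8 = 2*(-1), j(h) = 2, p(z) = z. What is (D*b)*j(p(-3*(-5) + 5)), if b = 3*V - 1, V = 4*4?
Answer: -1504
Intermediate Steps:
V = 16
b = 47 (b = 3*16 - 1 = 48 - 1 = 47)
D = -16 (D = 8*(2*(-1)) = 8*(-2) = -16)
(D*b)*j(p(-3*(-5) + 5)) = -16*47*2 = -752*2 = -1504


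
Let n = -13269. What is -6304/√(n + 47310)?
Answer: -6304*√34041/34041 ≈ -34.168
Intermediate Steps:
-6304/√(n + 47310) = -6304/√(-13269 + 47310) = -6304*√34041/34041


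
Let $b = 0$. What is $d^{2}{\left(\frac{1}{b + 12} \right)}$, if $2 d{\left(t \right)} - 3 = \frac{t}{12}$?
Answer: $\frac{187489}{82944} \approx 2.2604$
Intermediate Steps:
$d{\left(t \right)} = \frac{3}{2} + \frac{t}{24}$ ($d{\left(t \right)} = \frac{3}{2} + \frac{t \frac{1}{12}}{2} = \frac{3}{2} + \frac{\frac{1}{12} t}{2} = \frac{3}{2} + \frac{t}{24}$)
$d^{2}{\left(\frac{1}{b + 12} \right)} = \left(\frac{3}{2} + \frac{1}{24 \left(0 + 12\right)}\right)^{2} = \left(\frac{3}{2} + \frac{1}{24 \cdot 12}\right)^{2} = \left(\frac{3}{2} + \frac{1}{24} \cdot \frac{1}{12}\right)^{2} = \left(\frac{3}{2} + \frac{1}{288}\right)^{2} = \left(\frac{433}{288}\right)^{2} = \frac{187489}{82944}$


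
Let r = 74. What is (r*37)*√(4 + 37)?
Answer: 2738*√41 ≈ 17532.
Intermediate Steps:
(r*37)*√(4 + 37) = (74*37)*√(4 + 37) = 2738*√41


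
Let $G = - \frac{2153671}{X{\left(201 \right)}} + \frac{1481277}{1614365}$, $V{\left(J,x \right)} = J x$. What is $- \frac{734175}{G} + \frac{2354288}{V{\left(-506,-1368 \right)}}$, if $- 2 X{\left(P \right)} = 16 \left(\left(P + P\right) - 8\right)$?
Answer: $- \frac{7004830322803675621}{6548664009824739} \approx -1069.7$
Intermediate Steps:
$X{\left(P \right)} = 64 - 16 P$ ($X{\left(P \right)} = - \frac{16 \left(\left(P + P\right) - 8\right)}{2} = - \frac{16 \left(2 P - 8\right)}{2} = - \frac{16 \left(-8 + 2 P\right)}{2} = - \frac{-128 + 32 P}{2} = 64 - 16 P$)
$G = \frac{3481480069019}{5088478480}$ ($G = - \frac{2153671}{64 - 3216} + \frac{1481277}{1614365} = - \frac{2153671}{64 - 3216} + 1481277 \cdot \frac{1}{1614365} = - \frac{2153671}{-3152} + \frac{1481277}{1614365} = \left(-2153671\right) \left(- \frac{1}{3152}\right) + \frac{1481277}{1614365} = \frac{2153671}{3152} + \frac{1481277}{1614365} = \frac{3481480069019}{5088478480} \approx 684.19$)
$- \frac{734175}{G} + \frac{2354288}{V{\left(-506,-1368 \right)}} = - \frac{734175}{\frac{3481480069019}{5088478480}} + \frac{2354288}{\left(-506\right) \left(-1368\right)} = \left(-734175\right) \frac{5088478480}{3481480069019} + \frac{2354288}{692208} = - \frac{3735833688054000}{3481480069019} + 2354288 \cdot \frac{1}{692208} = - \frac{3735833688054000}{3481480069019} + \frac{147143}{43263} = - \frac{7004830322803675621}{6548664009824739}$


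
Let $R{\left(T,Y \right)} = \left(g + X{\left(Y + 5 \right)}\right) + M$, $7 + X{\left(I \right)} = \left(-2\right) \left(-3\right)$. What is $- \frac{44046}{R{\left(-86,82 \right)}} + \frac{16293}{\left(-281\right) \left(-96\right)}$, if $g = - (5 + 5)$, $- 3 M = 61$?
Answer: $\frac{594347705}{422624} \approx 1406.3$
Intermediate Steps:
$M = - \frac{61}{3}$ ($M = \left(- \frac{1}{3}\right) 61 = - \frac{61}{3} \approx -20.333$)
$X{\left(I \right)} = -1$ ($X{\left(I \right)} = -7 - -6 = -7 + 6 = -1$)
$g = -10$ ($g = \left(-1\right) 10 = -10$)
$R{\left(T,Y \right)} = - \frac{94}{3}$ ($R{\left(T,Y \right)} = \left(-10 - 1\right) - \frac{61}{3} = -11 - \frac{61}{3} = - \frac{94}{3}$)
$- \frac{44046}{R{\left(-86,82 \right)}} + \frac{16293}{\left(-281\right) \left(-96\right)} = - \frac{44046}{- \frac{94}{3}} + \frac{16293}{\left(-281\right) \left(-96\right)} = \left(-44046\right) \left(- \frac{3}{94}\right) + \frac{16293}{26976} = \frac{66069}{47} + 16293 \cdot \frac{1}{26976} = \frac{66069}{47} + \frac{5431}{8992} = \frac{594347705}{422624}$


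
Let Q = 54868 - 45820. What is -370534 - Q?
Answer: -379582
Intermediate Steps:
Q = 9048
-370534 - Q = -370534 - 1*9048 = -370534 - 9048 = -379582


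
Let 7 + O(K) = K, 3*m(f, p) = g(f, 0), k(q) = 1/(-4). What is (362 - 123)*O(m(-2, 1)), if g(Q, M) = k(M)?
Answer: -20315/12 ≈ -1692.9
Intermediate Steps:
k(q) = -¼
g(Q, M) = -¼
m(f, p) = -1/12 (m(f, p) = (⅓)*(-¼) = -1/12)
O(K) = -7 + K
(362 - 123)*O(m(-2, 1)) = (362 - 123)*(-7 - 1/12) = 239*(-85/12) = -20315/12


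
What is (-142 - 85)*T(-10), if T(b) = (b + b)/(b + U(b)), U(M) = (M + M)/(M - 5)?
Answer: -6810/13 ≈ -523.85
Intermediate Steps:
U(M) = 2*M/(-5 + M) (U(M) = (2*M)/(-5 + M) = 2*M/(-5 + M))
T(b) = 2*b/(b + 2*b/(-5 + b)) (T(b) = (b + b)/(b + 2*b/(-5 + b)) = (2*b)/(b + 2*b/(-5 + b)) = 2*b/(b + 2*b/(-5 + b)))
(-142 - 85)*T(-10) = (-142 - 85)*(2*(-5 - 10)/(-3 - 10)) = -454*(-15)/(-13) = -454*(-1)*(-15)/13 = -227*30/13 = -6810/13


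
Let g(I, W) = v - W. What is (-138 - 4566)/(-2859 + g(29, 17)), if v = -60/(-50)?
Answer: 11760/7187 ≈ 1.6363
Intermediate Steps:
v = 6/5 (v = -60*(-1/50) = 6/5 ≈ 1.2000)
g(I, W) = 6/5 - W
(-138 - 4566)/(-2859 + g(29, 17)) = (-138 - 4566)/(-2859 + (6/5 - 1*17)) = -4704/(-2859 + (6/5 - 17)) = -4704/(-2859 - 79/5) = -4704/(-14374/5) = -4704*(-5/14374) = 11760/7187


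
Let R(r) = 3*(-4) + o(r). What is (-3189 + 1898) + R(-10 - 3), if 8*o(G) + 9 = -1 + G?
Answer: -10447/8 ≈ -1305.9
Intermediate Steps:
o(G) = -5/4 + G/8 (o(G) = -9/8 + (-1 + G)/8 = -9/8 + (-1/8 + G/8) = -5/4 + G/8)
R(r) = -53/4 + r/8 (R(r) = 3*(-4) + (-5/4 + r/8) = -12 + (-5/4 + r/8) = -53/4 + r/8)
(-3189 + 1898) + R(-10 - 3) = (-3189 + 1898) + (-53/4 + (-10 - 3)/8) = -1291 + (-53/4 + (1/8)*(-13)) = -1291 + (-53/4 - 13/8) = -1291 - 119/8 = -10447/8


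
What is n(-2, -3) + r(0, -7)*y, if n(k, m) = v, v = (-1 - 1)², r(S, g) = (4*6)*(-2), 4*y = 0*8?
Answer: 4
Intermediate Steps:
y = 0 (y = (0*8)/4 = (¼)*0 = 0)
r(S, g) = -48 (r(S, g) = 24*(-2) = -48)
v = 4 (v = (-2)² = 4)
n(k, m) = 4
n(-2, -3) + r(0, -7)*y = 4 - 48*0 = 4 + 0 = 4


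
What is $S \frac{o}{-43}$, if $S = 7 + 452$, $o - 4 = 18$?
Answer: $- \frac{10098}{43} \approx -234.84$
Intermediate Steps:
$o = 22$ ($o = 4 + 18 = 22$)
$S = 459$
$S \frac{o}{-43} = 459 \frac{22}{-43} = 459 \cdot 22 \left(- \frac{1}{43}\right) = 459 \left(- \frac{22}{43}\right) = - \frac{10098}{43}$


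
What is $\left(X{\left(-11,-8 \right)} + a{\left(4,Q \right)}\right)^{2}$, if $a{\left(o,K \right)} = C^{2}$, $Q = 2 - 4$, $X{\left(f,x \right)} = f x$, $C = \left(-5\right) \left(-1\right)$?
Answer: $12769$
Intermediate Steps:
$C = 5$
$Q = -2$
$a{\left(o,K \right)} = 25$ ($a{\left(o,K \right)} = 5^{2} = 25$)
$\left(X{\left(-11,-8 \right)} + a{\left(4,Q \right)}\right)^{2} = \left(\left(-11\right) \left(-8\right) + 25\right)^{2} = \left(88 + 25\right)^{2} = 113^{2} = 12769$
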